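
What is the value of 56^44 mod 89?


p = 89 is prime and the exponent is (p-1)/2 = 44, so by Euler's criterion 56^44 = (56/89) = +1 or -1 mod 89.
Compute by square-and-multiply:
  44 = 32 + 8 + 4 (binary 101100)
  Repeated squaring mod 89: 56^1 = 56, 56^2 = 21, 56^4 = 85, 56^8 = 16, 56^16 = 78, 56^32 = 32
  56^44 = 56^32 * 56^8 * 56^4 = 32 * 16 * 85 mod 89
    32 * 16 = 512 = 67 mod 89
    67 * 85 = 5695 = 88 mod 89
  56^44 = 88 mod 89
Result 88 = p - 1 = -1 mod 89: 56 is a quadratic non-residue mod 89. As a residue in [0, p-1] the value is 88.
56^44 mod 89 = 88

88


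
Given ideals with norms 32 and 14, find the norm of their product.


N(IJ) = N(I) * N(J)
= 32 * 14
= 448

448


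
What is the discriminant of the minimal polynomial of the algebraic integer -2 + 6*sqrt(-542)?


The element -2 + 6*sqrt(-542) has minimal polynomial:
x^2 + 4*x + 19516
Discriminant = (4)^2 - 4*(19516)
= 16 - 78064
= -78048

-78048


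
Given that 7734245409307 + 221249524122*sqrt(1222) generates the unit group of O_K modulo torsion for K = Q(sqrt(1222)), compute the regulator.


epsilon = 7734245409307 + 221249524122*sqrt(1222)
= 1.5468e+13
R = ln(1.5468e+13)
= 30.3698

30.3698


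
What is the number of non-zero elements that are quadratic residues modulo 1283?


For prime p, the number of non-zero quadratic residues is (p-1)/2.
= (1283-1)/2
= 641

641


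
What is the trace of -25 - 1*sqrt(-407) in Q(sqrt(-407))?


Tr(a + b*sqrt(d)) = (a + b*sqrt(d)) + (a - b*sqrt(d)) = 2a
= 2 * (-25)
= -50

-50


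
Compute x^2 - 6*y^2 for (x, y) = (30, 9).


x^2 - d*y^2
= 30^2 - 6*9^2
= 900 - 486
= 414

414


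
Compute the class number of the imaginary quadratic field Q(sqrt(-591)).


K = Q(sqrt(-591)). d mod 4 = 1, so D = disc(K) = d = -591
h(K) equals the number of primitive reduced positive-definite forms (a, b, c) = a*x^2 + b*x*y + c*y^2 with b^2 - 4ac = D,
where reduced means |b| <= a <= c, with b >= 0 whenever |b| = a or a = c, and primitive means gcd(a, b, c) = 1.
Reduced forces 3a^2 <= |D| = 591, so 1 <= a <= 14; b must have the parity of D, and c = (b^2 - D)/(4a) must be an integer >= a.
Enumerate a = 1..14, b in [-a, a]:
  a=1: (1, 1, 148)  [1]
  a=2: (2, -1, 74), (2, 1, 74)  [2]
  a=3: (3, 3, 50)  [1]
  a=4: (4, -1, 37), (4, 1, 37)  [2]
  a=5: (5, -3, 30), (5, 3, 30)  [2]
  a=6: (6, -3, 25), (6, 3, 25)  [2]
  a=7: (7, -5, 22), (7, 5, 22)  [2]
  a=8: (8, -7, 20), (8, 7, 20)  [2]
  a=9: none
  a=10: (10, -7, 16), (10, -3, 15), (10, 3, 15), (10, 7, 16)  [4]
  a=11: (11, -5, 14), (11, 5, 14)  [2]
  a=12: (12, -9, 14), (12, 9, 14)  [2]
  a=13..14: none
Total reduced forms: 1 + 2 + 1 + 2 + 2 + 2 + 2 + 2 + 4 + 2 + 2 = 22
h = 22

22


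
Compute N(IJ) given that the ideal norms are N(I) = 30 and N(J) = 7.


N(IJ) = N(I) * N(J)
= 30 * 7
= 210

210


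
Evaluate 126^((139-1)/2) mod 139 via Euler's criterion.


p = 139 is prime and the exponent is (p-1)/2 = 69, so by Euler's criterion 126^69 = (126/139) = +1 or -1 mod 139.
Compute by square-and-multiply:
  69 = 64 + 4 + 1 (binary 1000101)
  Repeated squaring mod 139: 126^1 = 126, 126^2 = 30, 126^4 = 66, 126^8 = 47, 126^16 = 124, 126^32 = 86, 126^64 = 29
  126^69 = 126^64 * 126^4 * 126^1 = 29 * 66 * 126 mod 139
    29 * 66 = 1914 = 107 mod 139
    107 * 126 = 13482 = 138 mod 139
  126^69 = 138 mod 139
Result 138 = p - 1 = -1 mod 139: 126 is a quadratic non-residue mod 139. As a residue in [0, p-1] the value is 138.
126^69 mod 139 = 138

138


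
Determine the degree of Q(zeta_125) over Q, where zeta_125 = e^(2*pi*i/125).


The degree equals Euler's totient phi(125).
125 = 5^3
phi(125) = 100

100


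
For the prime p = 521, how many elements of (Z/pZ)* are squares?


For prime p, the number of non-zero quadratic residues is (p-1)/2.
= (521-1)/2
= 260

260


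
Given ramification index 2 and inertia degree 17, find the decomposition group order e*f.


|D_P| = e * f
= 2 * 17
= 34

34


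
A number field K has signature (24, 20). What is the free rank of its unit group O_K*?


By Dirichlet's unit theorem:
rank = r1 + r2 - 1
= 24 + 20 - 1
= 43

43


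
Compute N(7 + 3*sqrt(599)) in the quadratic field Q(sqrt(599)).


N(a + b*sqrt(d)) = a^2 - d*b^2
= (7)^2 - (599)*(3)^2
= 49 - 5391
= -5342

-5342


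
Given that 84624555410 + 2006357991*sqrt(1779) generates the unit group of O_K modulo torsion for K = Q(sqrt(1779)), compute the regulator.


epsilon = 84624555410 + 2006357991*sqrt(1779)
= 1.6925e+11
R = ln(1.6925e+11)
= 25.8546

25.8546


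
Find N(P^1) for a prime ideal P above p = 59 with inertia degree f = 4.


N(P^a) = p^(a*f)
= 59^(1*4)
= 59^4
= 12117361

12117361


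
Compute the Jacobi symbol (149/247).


Compute (149/247) via quadratic reciprocity:
  reciprocity: (149/247) -> +(247/149)
  reduce: (98/149)
  pull out 2: (2/149) = -1  (since 149 mod 8 = 5)
  reciprocity: (49/149) -> +(149/49)
  reduce: (2/49)
  pull out 2: (2/49) = +1  (since 49 mod 8 = 1)
  (1/49) = 1
Product of signs = -1

-1


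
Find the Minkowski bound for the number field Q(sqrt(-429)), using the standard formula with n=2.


d = -429, d mod 4 = 3, so disc(K) = 4d = -1716; |disc(K)| = 1716
Imaginary quadratic field, so n = 2, s = r2 = 1, r1 = 0
M = (n!/n^n) * (4/pi)^s * sqrt(|disc(K)|) = (2!/2^2) * (4/pi)^1 * sqrt(1716)
= 0.5 * 1.273240 * 41.424630
= 26.3717

26.3717


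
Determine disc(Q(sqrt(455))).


For K = Q(sqrt(d)) with d squarefree: disc(K) = d if d = 1 mod 4, and disc(K) = 4d if d = 2 or 3 mod 4.
Here d = 455, and d mod 4 = 3.
d = 3 mod 4, not 1 (O_K = Z[sqrt(d)]), so disc(K) = 4d = 4 * (455) = 1820

1820


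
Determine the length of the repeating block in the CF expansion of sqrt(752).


Run the CF algorithm for sqrt(752).
a_0 = floor(sqrt(752)) = 27; set m_0=0, q_0=1.
Recurrence: m' = q*a - m,  q' = (d - m'^2)/q,  a' = floor((a_0 + m')/q').
  step 1: m=27, q=23, a=2
  step 2: m=19, q=17, a=2
  step 3: m=15, q=31, a=1
  step 4: m=16, q=16, a=2
  step 5: m=16, q=31, a=1
  step 6: m=15, q=17, a=2
  step 7: m=19, q=23, a=2
  step 8: m=27, q=1, a=54
a_8 = 2*a_0 = 54, so the period closes here.
sqrt(752) = [27; 2, 2, 1, 2, 1, 2, 2, 54]
Period length = 8

8


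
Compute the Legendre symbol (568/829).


p = 829 is prime, so compute (568/829) with the reciprocity algorithm (Jacobi-symbol steps: pull out 2s via (2/n), flip via reciprocity, reduce):
  pull out 2: (2/829) = -1  (since 829 mod 8 = 5)
  pull out 2: (2/829) = -1  (since 829 mod 8 = 5)
  pull out 2: (2/829) = -1  (since 829 mod 8 = 5)
  reciprocity: (71/829) -> +(829/71)
  reduce: (48/71)
  pull out 2: (2/71) = +1  (since 71 mod 8 = 7)
  pull out 2: (2/71) = +1  (since 71 mod 8 = 7)
  pull out 2: (2/71) = +1  (since 71 mod 8 = 7)
  pull out 2: (2/71) = +1  (since 71 mod 8 = 7)
  reciprocity: (3/71) -> -(71/3)
  reduce: (2/3)
  pull out 2: (2/3) = -1  (since 3 mod 8 = 3)
  (1/3) = 1
Product of signs = -1
(568/829) = -1

-1


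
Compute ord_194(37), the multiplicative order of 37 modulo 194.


We want ord_194(37), the smallest k >= 1 with 37^k = 1 mod 194.
n = 194 = 2 * 97, phi(194) = 96; the order divides phi(n).
Divisors of 96: 1, 2, 3, 4, 6, 8, 12, 16, 24, 32, 48, 96
Repeated squaring mod 194: 37^1 = 37, 37^2 = 11, 37^4 = 121, 37^8 = 91, 37^16 = 133, 37^32 = 35, 37^64 = 61
Test divisors in increasing order:
  k=1: 37^1 = 37 mod 194
  k=2: 37^2 = 11 mod 194
  k=3: 37^3 = 11 * 37 = 19 mod 194
  k=4: 37^4 = 121 mod 194
  k=6: 37^6 = 121 * 11 = 167 mod 194
  k=8: 37^8 = 91 mod 194
  k=12: 37^12 = 91 * 121 = 147 mod 194
  k=16: 37^16 = 133 mod 194
  k=24: 37^24 = 133 * 91 = 75 mod 194
  k=32: 37^32 = 35 mod 194
  k=48: 37^48 = 35 * 133 = 193 mod 194
  k=96: 37^96 = 61 * 35 = 1 mod 194  <- first divisor giving 1
Order = 96

96


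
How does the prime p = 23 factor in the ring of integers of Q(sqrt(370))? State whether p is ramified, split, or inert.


K = Q(sqrt(370)). Since d mod 4 = 2, disc(K) = 1480.
Check p | disc: 1480 mod 23 = 8.
p does not divide disc. Compute Legendre symbol (d/p):
2^((23-1)/2) mod 23 = 1
(d/p) = 1, so p splits: (p) = P*P' with e=1, f=1, g=2.
Therefore p is split.

split


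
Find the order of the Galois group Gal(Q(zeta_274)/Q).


|Gal(Q(zeta_274)/Q)| = phi(274)
= 136

136


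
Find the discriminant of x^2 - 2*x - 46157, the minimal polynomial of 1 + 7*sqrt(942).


The element 1 + 7*sqrt(942) has minimal polynomial:
x^2 - 2*x - 46157
Discriminant = (-2)^2 - 4*(-46157)
= 4 + 184628
= 184632

184632


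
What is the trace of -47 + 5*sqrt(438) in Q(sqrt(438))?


Tr(a + b*sqrt(d)) = (a + b*sqrt(d)) + (a - b*sqrt(d)) = 2a
= 2 * (-47)
= -94

-94


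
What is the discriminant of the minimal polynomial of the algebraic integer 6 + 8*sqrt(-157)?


The element 6 + 8*sqrt(-157) has minimal polynomial:
x^2 - 12*x + 10084
Discriminant = (-12)^2 - 4*(10084)
= 144 - 40336
= -40192

-40192


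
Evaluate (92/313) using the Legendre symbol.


p = 313 is prime, so compute (92/313) with the reciprocity algorithm (Jacobi-symbol steps: pull out 2s via (2/n), flip via reciprocity, reduce):
  pull out 2: (2/313) = +1  (since 313 mod 8 = 1)
  pull out 2: (2/313) = +1  (since 313 mod 8 = 1)
  reciprocity: (23/313) -> +(313/23)
  reduce: (14/23)
  pull out 2: (2/23) = +1  (since 23 mod 8 = 7)
  reciprocity: (7/23) -> -(23/7)
  reduce: (2/7)
  pull out 2: (2/7) = +1  (since 7 mod 8 = 7)
  (1/7) = 1
Product of signs = -1
(92/313) = -1

-1


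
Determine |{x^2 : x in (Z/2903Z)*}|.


For prime p, the number of non-zero quadratic residues is (p-1)/2.
= (2903-1)/2
= 1451

1451


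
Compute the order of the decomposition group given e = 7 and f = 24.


|D_P| = e * f
= 7 * 24
= 168

168


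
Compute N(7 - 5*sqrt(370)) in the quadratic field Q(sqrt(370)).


N(a + b*sqrt(d)) = a^2 - d*b^2
= (7)^2 - (370)*(-5)^2
= 49 - 9250
= -9201

-9201


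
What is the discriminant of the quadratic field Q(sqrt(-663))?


For K = Q(sqrt(d)) with d squarefree: disc(K) = d if d = 1 mod 4, and disc(K) = 4d if d = 2 or 3 mod 4.
Here d = -663, and d mod 4 = 1.
d = 1 mod 4 (O_K = Z[(1+sqrt(d))/2]), so disc(K) = d = -663

-663


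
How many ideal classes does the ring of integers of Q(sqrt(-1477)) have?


K = Q(sqrt(-1477)). d mod 4 = 3, so D = disc(K) = 4d = -5908
h(K) equals the number of primitive reduced positive-definite forms (a, b, c) = a*x^2 + b*x*y + c*y^2 with b^2 - 4ac = D,
where reduced means |b| <= a <= c, with b >= 0 whenever |b| = a or a = c, and primitive means gcd(a, b, c) = 1.
Reduced forces 3a^2 <= |D| = 5908, so 1 <= a <= 44; b must have the parity of D, and c = (b^2 - D)/(4a) must be an integer >= a.
Enumerate a = 1..44, b in [-a, a]:
  a=1: (1, 0, 1477)  [1]
  a=2: (2, 2, 739)  [1]
  a=3..6: none
  a=7: (7, 0, 211)  [1]
  a=8..13: none
  a=14: (14, 14, 109)  [1]
  a=15..16: none
  a=17: (17, -12, 89), (17, 12, 89)  [2]
  a=18: none
  a=19: (19, -18, 82), (19, 18, 82)  [2]
  a=20..22: none
  a=23: (23, -16, 67), (23, 16, 67)  [2]
  a=24..33: none
  a=34: (34, -22, 47), (34, 22, 47)  [2]
  a=35..36: none
  a=37: (37, -30, 46), (37, 30, 46)  [2]
  a=38: (38, -18, 41), (38, 18, 41)  [2]
  a=39..44: none
Total reduced forms: 1 + 1 + 1 + 1 + 2 + 2 + 2 + 2 + 2 + 2 = 16
h = 16

16


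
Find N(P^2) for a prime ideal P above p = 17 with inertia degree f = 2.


N(P^a) = p^(a*f)
= 17^(2*2)
= 17^4
= 83521

83521


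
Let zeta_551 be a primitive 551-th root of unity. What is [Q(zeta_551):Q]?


The degree equals Euler's totient phi(551).
551 = 19 * 29
phi(551) = 504

504


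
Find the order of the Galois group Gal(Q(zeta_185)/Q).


|Gal(Q(zeta_185)/Q)| = phi(185)
= 144

144


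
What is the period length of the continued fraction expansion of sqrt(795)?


Run the CF algorithm for sqrt(795).
a_0 = floor(sqrt(795)) = 28; set m_0=0, q_0=1.
Recurrence: m' = q*a - m,  q' = (d - m'^2)/q,  a' = floor((a_0 + m')/q').
  step 1: m=28, q=11, a=5
  step 2: m=27, q=6, a=9
  step 3: m=27, q=11, a=5
  step 4: m=28, q=1, a=56
a_4 = 2*a_0 = 56, so the period closes here.
sqrt(795) = [28; 5, 9, 5, 56]
Period length = 4

4


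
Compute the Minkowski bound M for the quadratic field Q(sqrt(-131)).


d = -131, d mod 4 = 1, so disc(K) = d = -131; |disc(K)| = 131
Imaginary quadratic field, so n = 2, s = r2 = 1, r1 = 0
M = (n!/n^n) * (4/pi)^s * sqrt(|disc(K)|) = (2!/2^2) * (4/pi)^1 * sqrt(131)
= 0.5 * 1.273240 * 11.445523
= 7.2864

7.2864


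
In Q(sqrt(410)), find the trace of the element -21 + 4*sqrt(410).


Tr(a + b*sqrt(d)) = (a + b*sqrt(d)) + (a - b*sqrt(d)) = 2a
= 2 * (-21)
= -42

-42


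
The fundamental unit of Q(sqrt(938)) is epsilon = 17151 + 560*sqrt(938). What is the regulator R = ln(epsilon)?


epsilon = 17151 + 560*sqrt(938)
= 34302.0000
R = ln(34302.0000)
= 10.4430

10.4430


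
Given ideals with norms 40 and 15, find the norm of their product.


N(IJ) = N(I) * N(J)
= 40 * 15
= 600

600


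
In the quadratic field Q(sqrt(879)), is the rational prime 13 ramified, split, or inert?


K = Q(sqrt(879)). Since d mod 4 = 3, disc(K) = 3516.
Check p | disc: 3516 mod 13 = 6.
p does not divide disc. Compute Legendre symbol (d/p):
8^((13-1)/2) mod 13 = -1
(d/p) = -1, so p is inert: (p) stays prime with e=1, f=2, g=1.
Therefore p is inert.

inert


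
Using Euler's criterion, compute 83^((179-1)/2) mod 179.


p = 179 is prime and the exponent is (p-1)/2 = 89, so by Euler's criterion 83^89 = (83/179) = +1 or -1 mod 179.
Compute by square-and-multiply:
  89 = 64 + 16 + 8 + 1 (binary 1011001)
  Repeated squaring mod 179: 83^1 = 83, 83^2 = 87, 83^4 = 51, 83^8 = 95, 83^16 = 75, 83^32 = 76, 83^64 = 48
  83^89 = 83^64 * 83^16 * 83^8 * 83^1 = 48 * 75 * 95 * 83 mod 179
    48 * 75 = 3600 = 20 mod 179
    20 * 95 = 1900 = 110 mod 179
    110 * 83 = 9130 = 1 mod 179
  83^89 = 1 mod 179
Result 1: 83 is a quadratic residue mod 179.
83^89 mod 179 = 1

1


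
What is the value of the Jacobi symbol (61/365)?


Compute (61/365) via quadratic reciprocity:
  reciprocity: (61/365) -> +(365/61)
  reduce: (60/61)
  pull out 2: (2/61) = -1  (since 61 mod 8 = 5)
  pull out 2: (2/61) = -1  (since 61 mod 8 = 5)
  reciprocity: (15/61) -> +(61/15)
  reduce: (1/15)
  (1/15) = 1
Product of signs = 1

1


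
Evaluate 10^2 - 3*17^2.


x^2 - d*y^2
= 10^2 - 3*17^2
= 100 - 867
= -767

-767


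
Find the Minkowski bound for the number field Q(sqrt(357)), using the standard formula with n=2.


d = 357, d mod 4 = 1, so disc(K) = d = 357; |disc(K)| = 357
Real quadratic field, so n = 2, s = r2 = 0, r1 = 2
M = (n!/n^n) * (4/pi)^s * sqrt(|disc(K)|) = (2!/2^2) * (4/pi)^0 * sqrt(357)
= 0.5 * 1.000000 * 18.894444
= 9.4472

9.4472


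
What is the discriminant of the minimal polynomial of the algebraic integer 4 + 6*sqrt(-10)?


The element 4 + 6*sqrt(-10) has minimal polynomial:
x^2 - 8*x + 376
Discriminant = (-8)^2 - 4*(376)
= 64 - 1504
= -1440

-1440


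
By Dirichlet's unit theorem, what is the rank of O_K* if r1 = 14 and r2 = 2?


By Dirichlet's unit theorem:
rank = r1 + r2 - 1
= 14 + 2 - 1
= 15

15


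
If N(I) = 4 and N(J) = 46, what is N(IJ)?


N(IJ) = N(I) * N(J)
= 4 * 46
= 184

184


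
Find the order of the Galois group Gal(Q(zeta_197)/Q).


|Gal(Q(zeta_197)/Q)| = phi(197)
= 196

196


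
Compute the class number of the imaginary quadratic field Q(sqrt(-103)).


K = Q(sqrt(-103)). d mod 4 = 1, so D = disc(K) = d = -103
h(K) equals the number of primitive reduced positive-definite forms (a, b, c) = a*x^2 + b*x*y + c*y^2 with b^2 - 4ac = D,
where reduced means |b| <= a <= c, with b >= 0 whenever |b| = a or a = c, and primitive means gcd(a, b, c) = 1.
Reduced forces 3a^2 <= |D| = 103, so 1 <= a <= 5; b must have the parity of D, and c = (b^2 - D)/(4a) must be an integer >= a.
Enumerate a = 1..5, b in [-a, a]:
  a=1: (1, 1, 26)  [1]
  a=2: (2, -1, 13), (2, 1, 13)  [2]
  a=3: none
  a=4: (4, -3, 7), (4, 3, 7)  [2]
  a=5: none
Total reduced forms: 1 + 2 + 2 = 5
h = 5

5


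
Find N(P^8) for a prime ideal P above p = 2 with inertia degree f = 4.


N(P^a) = p^(a*f)
= 2^(8*4)
= 2^32
= 4294967296

4294967296


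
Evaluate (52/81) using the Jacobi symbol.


Compute (52/81) via quadratic reciprocity:
  pull out 2: (2/81) = +1  (since 81 mod 8 = 1)
  pull out 2: (2/81) = +1  (since 81 mod 8 = 1)
  reciprocity: (13/81) -> +(81/13)
  reduce: (3/13)
  reciprocity: (3/13) -> +(13/3)
  reduce: (1/3)
  (1/3) = 1
Product of signs = 1

1


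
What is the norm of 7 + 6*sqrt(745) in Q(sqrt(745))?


N(a + b*sqrt(d)) = a^2 - d*b^2
= (7)^2 - (745)*(6)^2
= 49 - 26820
= -26771

-26771


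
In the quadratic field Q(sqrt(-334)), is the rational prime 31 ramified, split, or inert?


K = Q(sqrt(-334)). Since d mod 4 = 2, disc(K) = -1336.
Check p | disc: -1336 mod 31 = 28.
p does not divide disc. Compute Legendre symbol (d/p):
7^((31-1)/2) mod 31 = 1
(d/p) = 1, so p splits: (p) = P*P' with e=1, f=1, g=2.
Therefore p is split.

split


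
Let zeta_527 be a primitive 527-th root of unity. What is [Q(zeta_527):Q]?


The degree equals Euler's totient phi(527).
527 = 17 * 31
phi(527) = 480

480


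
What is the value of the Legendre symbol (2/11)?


p = 11 is prime, so compute (2/11) with the reciprocity algorithm (Jacobi-symbol steps: pull out 2s via (2/n), flip via reciprocity, reduce):
  pull out 2: (2/11) = -1  (since 11 mod 8 = 3)
  (1/11) = 1
Product of signs = -1
(2/11) = -1

-1


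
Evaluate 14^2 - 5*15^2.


x^2 - d*y^2
= 14^2 - 5*15^2
= 196 - 1125
= -929

-929


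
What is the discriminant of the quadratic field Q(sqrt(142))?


For K = Q(sqrt(d)) with d squarefree: disc(K) = d if d = 1 mod 4, and disc(K) = 4d if d = 2 or 3 mod 4.
Here d = 142, and d mod 4 = 2.
d = 2 mod 4, not 1 (O_K = Z[sqrt(d)]), so disc(K) = 4d = 4 * (142) = 568

568


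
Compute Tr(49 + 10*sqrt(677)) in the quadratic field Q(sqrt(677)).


Tr(a + b*sqrt(d)) = (a + b*sqrt(d)) + (a - b*sqrt(d)) = 2a
= 2 * (49)
= 98

98


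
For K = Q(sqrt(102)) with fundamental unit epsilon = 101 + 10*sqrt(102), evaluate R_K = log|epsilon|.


epsilon = 101 + 10*sqrt(102)
= 201.9950
R = ln(201.9950)
= 5.3082

5.3082


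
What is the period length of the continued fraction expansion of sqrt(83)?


Run the CF algorithm for sqrt(83).
a_0 = floor(sqrt(83)) = 9; set m_0=0, q_0=1.
Recurrence: m' = q*a - m,  q' = (d - m'^2)/q,  a' = floor((a_0 + m')/q').
  step 1: m=9, q=2, a=9
  step 2: m=9, q=1, a=18
a_2 = 2*a_0 = 18, so the period closes here.
sqrt(83) = [9; 9, 18]
Period length = 2

2


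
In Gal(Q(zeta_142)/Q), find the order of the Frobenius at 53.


The Frobenius at p in Gal(Q(zeta_n)/Q) = (Z/nZ)* is the class of p, so its order is ord_142(53), the smallest k >= 1 with 53^k = 1 mod 142.
n = 142 = 2 * 71, phi(142) = 70; the order divides phi(n).
Divisors of 70: 1, 2, 5, 7, 10, 14, 35, 70
Repeated squaring mod 142: 53^1 = 53, 53^2 = 111, 53^4 = 109, 53^8 = 95, 53^16 = 79, 53^32 = 135, 53^64 = 49
Test divisors in increasing order:
  k=1: 53^1 = 53 mod 142
  k=2: 53^2 = 111 mod 142
  k=5: 53^5 = 109 * 53 = 97 mod 142
  k=7: 53^7 = 109 * 111 * 53 = 117 mod 142
  k=10: 53^10 = 95 * 111 = 37 mod 142
  k=14: 53^14 = 95 * 109 * 111 = 57 mod 142
  k=35: 53^35 = 135 * 111 * 53 = 141 mod 142
  k=70: 53^70 = 49 * 109 * 111 = 1 mod 142  <- first divisor giving 1
Order = 70

70


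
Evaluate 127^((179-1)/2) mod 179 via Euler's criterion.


p = 179 is prime and the exponent is (p-1)/2 = 89, so by Euler's criterion 127^89 = (127/179) = +1 or -1 mod 179.
Compute by square-and-multiply:
  89 = 64 + 16 + 8 + 1 (binary 1011001)
  Repeated squaring mod 179: 127^1 = 127, 127^2 = 19, 127^4 = 3, 127^8 = 9, 127^16 = 81, 127^32 = 117, 127^64 = 85
  127^89 = 127^64 * 127^16 * 127^8 * 127^1 = 85 * 81 * 9 * 127 mod 179
    85 * 81 = 6885 = 83 mod 179
    83 * 9 = 747 = 31 mod 179
    31 * 127 = 3937 = 178 mod 179
  127^89 = 178 mod 179
Result 178 = p - 1 = -1 mod 179: 127 is a quadratic non-residue mod 179. As a residue in [0, p-1] the value is 178.
127^89 mod 179 = 178

178


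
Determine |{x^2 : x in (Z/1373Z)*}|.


For prime p, the number of non-zero quadratic residues is (p-1)/2.
= (1373-1)/2
= 686

686


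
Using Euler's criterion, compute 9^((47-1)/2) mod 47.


p = 47 is prime and the exponent is (p-1)/2 = 23, so by Euler's criterion 9^23 = (9/47) = +1 or -1 mod 47.
Compute by square-and-multiply:
  23 = 16 + 4 + 2 + 1 (binary 10111)
  Repeated squaring mod 47: 9^1 = 9, 9^2 = 34, 9^4 = 28, 9^8 = 32, 9^16 = 37
  9^23 = 9^16 * 9^4 * 9^2 * 9^1 = 37 * 28 * 34 * 9 mod 47
    37 * 28 = 1036 = 2 mod 47
    2 * 34 = 68 = 21 mod 47
    21 * 9 = 189 = 1 mod 47
  9^23 = 1 mod 47
Result 1: 9 is a quadratic residue mod 47.
9^23 mod 47 = 1

1


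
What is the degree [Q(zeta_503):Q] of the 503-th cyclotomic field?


The degree equals Euler's totient phi(503).
503 = 503
phi(503) = 502

502


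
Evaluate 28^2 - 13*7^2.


x^2 - d*y^2
= 28^2 - 13*7^2
= 784 - 637
= 147

147


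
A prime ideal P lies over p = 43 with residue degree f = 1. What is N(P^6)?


N(P^a) = p^(a*f)
= 43^(6*1)
= 43^6
= 6321363049

6321363049


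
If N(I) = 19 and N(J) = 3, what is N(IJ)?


N(IJ) = N(I) * N(J)
= 19 * 3
= 57

57


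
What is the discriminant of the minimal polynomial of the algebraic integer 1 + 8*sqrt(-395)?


The element 1 + 8*sqrt(-395) has minimal polynomial:
x^2 - 2*x + 25281
Discriminant = (-2)^2 - 4*(25281)
= 4 - 101124
= -101120

-101120


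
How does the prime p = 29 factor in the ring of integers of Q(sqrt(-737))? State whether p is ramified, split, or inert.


K = Q(sqrt(-737)). Since d mod 4 = 3, disc(K) = -2948.
Check p | disc: -2948 mod 29 = 10.
p does not divide disc. Compute Legendre symbol (d/p):
17^((29-1)/2) mod 29 = -1
(d/p) = -1, so p is inert: (p) stays prime with e=1, f=2, g=1.
Therefore p is inert.

inert


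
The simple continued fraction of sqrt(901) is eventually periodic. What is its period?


Run the CF algorithm for sqrt(901).
a_0 = floor(sqrt(901)) = 30; set m_0=0, q_0=1.
Recurrence: m' = q*a - m,  q' = (d - m'^2)/q,  a' = floor((a_0 + m')/q').
  step 1: m=30, q=1, a=60
a_1 = 2*a_0 = 60, so the period closes here.
sqrt(901) = [30; 60]
Period length = 1

1


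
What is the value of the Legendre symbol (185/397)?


p = 397 is prime, so compute (185/397) with the reciprocity algorithm (Jacobi-symbol steps: pull out 2s via (2/n), flip via reciprocity, reduce):
  reciprocity: (185/397) -> +(397/185)
  reduce: (27/185)
  reciprocity: (27/185) -> +(185/27)
  reduce: (23/27)
  reciprocity: (23/27) -> -(27/23)
  reduce: (4/23)
  pull out 2: (2/23) = +1  (since 23 mod 8 = 7)
  pull out 2: (2/23) = +1  (since 23 mod 8 = 7)
  (1/23) = 1
Product of signs = -1
(185/397) = -1

-1


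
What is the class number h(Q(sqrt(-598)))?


K = Q(sqrt(-598)). d mod 4 = 2, so D = disc(K) = 4d = -2392
h(K) equals the number of primitive reduced positive-definite forms (a, b, c) = a*x^2 + b*x*y + c*y^2 with b^2 - 4ac = D,
where reduced means |b| <= a <= c, with b >= 0 whenever |b| = a or a = c, and primitive means gcd(a, b, c) = 1.
Reduced forces 3a^2 <= |D| = 2392, so 1 <= a <= 28; b must have the parity of D, and c = (b^2 - D)/(4a) must be an integer >= a.
Enumerate a = 1..28, b in [-a, a]:
  a=1: (1, 0, 598)  [1]
  a=2: (2, 0, 299)  [1]
  a=3..6: none
  a=7: (7, -4, 86), (7, 4, 86)  [2]
  a=8..12: none
  a=13: (13, 0, 46)  [1]
  a=14: (14, -4, 43), (14, 4, 43)  [2]
  a=15..22: none
  a=23: (23, 0, 26)  [1]
  a=24..28: none
Total reduced forms: 1 + 1 + 2 + 1 + 2 + 1 = 8
h = 8

8


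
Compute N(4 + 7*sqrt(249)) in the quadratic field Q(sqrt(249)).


N(a + b*sqrt(d)) = a^2 - d*b^2
= (4)^2 - (249)*(7)^2
= 16 - 12201
= -12185

-12185


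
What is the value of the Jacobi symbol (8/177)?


Compute (8/177) via quadratic reciprocity:
  pull out 2: (2/177) = +1  (since 177 mod 8 = 1)
  pull out 2: (2/177) = +1  (since 177 mod 8 = 1)
  pull out 2: (2/177) = +1  (since 177 mod 8 = 1)
  (1/177) = 1
Product of signs = 1

1


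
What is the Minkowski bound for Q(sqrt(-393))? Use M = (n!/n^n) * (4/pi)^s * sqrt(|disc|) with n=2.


d = -393, d mod 4 = 3, so disc(K) = 4d = -1572; |disc(K)| = 1572
Imaginary quadratic field, so n = 2, s = r2 = 1, r1 = 0
M = (n!/n^n) * (4/pi)^s * sqrt(|disc(K)|) = (2!/2^2) * (4/pi)^1 * sqrt(1572)
= 0.5 * 1.273240 * 39.648455
= 25.2410

25.2410


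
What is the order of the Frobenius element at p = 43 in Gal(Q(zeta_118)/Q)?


The Frobenius at p in Gal(Q(zeta_n)/Q) = (Z/nZ)* is the class of p, so its order is ord_118(43), the smallest k >= 1 with 43^k = 1 mod 118.
n = 118 = 2 * 59, phi(118) = 58; the order divides phi(n).
Divisors of 58: 1, 2, 29, 58
Repeated squaring mod 118: 43^1 = 43, 43^2 = 79, 43^4 = 105, 43^8 = 51, 43^16 = 5, 43^32 = 25
Test divisors in increasing order:
  k=1: 43^1 = 43 mod 118
  k=2: 43^2 = 79 mod 118
  k=29: 43^29 = 5 * 51 * 105 * 43 = 117 mod 118
  k=58: 43^58 = 25 * 5 * 51 * 79 = 1 mod 118  <- first divisor giving 1
Order = 58

58


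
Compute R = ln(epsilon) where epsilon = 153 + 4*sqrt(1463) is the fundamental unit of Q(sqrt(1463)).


epsilon = 153 + 4*sqrt(1463)
= 305.9967
R = ln(305.9967)
= 5.7236

5.7236


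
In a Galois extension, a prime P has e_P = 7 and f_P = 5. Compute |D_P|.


|D_P| = e * f
= 7 * 5
= 35

35


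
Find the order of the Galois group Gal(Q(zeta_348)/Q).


|Gal(Q(zeta_348)/Q)| = phi(348)
= 112

112


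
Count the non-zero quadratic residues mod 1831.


For prime p, the number of non-zero quadratic residues is (p-1)/2.
= (1831-1)/2
= 915

915


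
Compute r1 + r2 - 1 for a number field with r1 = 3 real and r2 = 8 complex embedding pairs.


By Dirichlet's unit theorem:
rank = r1 + r2 - 1
= 3 + 8 - 1
= 10

10


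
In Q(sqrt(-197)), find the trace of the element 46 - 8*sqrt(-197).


Tr(a + b*sqrt(d)) = (a + b*sqrt(d)) + (a - b*sqrt(d)) = 2a
= 2 * (46)
= 92

92


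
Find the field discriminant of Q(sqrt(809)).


For K = Q(sqrt(d)) with d squarefree: disc(K) = d if d = 1 mod 4, and disc(K) = 4d if d = 2 or 3 mod 4.
Here d = 809, and d mod 4 = 1.
d = 1 mod 4 (O_K = Z[(1+sqrt(d))/2]), so disc(K) = d = 809

809


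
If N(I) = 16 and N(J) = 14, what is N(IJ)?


N(IJ) = N(I) * N(J)
= 16 * 14
= 224

224


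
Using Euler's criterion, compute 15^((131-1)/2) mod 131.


p = 131 is prime and the exponent is (p-1)/2 = 65, so by Euler's criterion 15^65 = (15/131) = +1 or -1 mod 131.
Compute by square-and-multiply:
  65 = 64 + 1 (binary 1000001)
  Repeated squaring mod 131: 15^1 = 15, 15^2 = 94, 15^4 = 59, 15^8 = 75, 15^16 = 123, 15^32 = 64, 15^64 = 35
  15^65 = 15^64 * 15^1 = 35 * 15 mod 131
    35 * 15 = 525 = 1 mod 131
  15^65 = 1 mod 131
Result 1: 15 is a quadratic residue mod 131.
15^65 mod 131 = 1

1


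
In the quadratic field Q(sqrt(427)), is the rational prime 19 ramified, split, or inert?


K = Q(sqrt(427)). Since d mod 4 = 3, disc(K) = 1708.
Check p | disc: 1708 mod 19 = 17.
p does not divide disc. Compute Legendre symbol (d/p):
9^((19-1)/2) mod 19 = 1
(d/p) = 1, so p splits: (p) = P*P' with e=1, f=1, g=2.
Therefore p is split.

split


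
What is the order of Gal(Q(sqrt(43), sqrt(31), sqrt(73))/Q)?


The 3 square roots of distinct primes are multiplicatively independent over Q,
so [K:Q] = 2^3 and Gal(K/Q) is isomorphic to (Z/2Z)^3.
|Gal| = 2^3 = 8

8


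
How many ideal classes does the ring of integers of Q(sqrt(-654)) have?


K = Q(sqrt(-654)). d mod 4 = 2, so D = disc(K) = 4d = -2616
h(K) equals the number of primitive reduced positive-definite forms (a, b, c) = a*x^2 + b*x*y + c*y^2 with b^2 - 4ac = D,
where reduced means |b| <= a <= c, with b >= 0 whenever |b| = a or a = c, and primitive means gcd(a, b, c) = 1.
Reduced forces 3a^2 <= |D| = 2616, so 1 <= a <= 29; b must have the parity of D, and c = (b^2 - D)/(4a) must be an integer >= a.
Enumerate a = 1..29, b in [-a, a]:
  a=1: (1, 0, 654)  [1]
  a=2: (2, 0, 327)  [1]
  a=3: (3, 0, 218)  [1]
  a=4: none
  a=5: (5, -2, 131), (5, 2, 131)  [2]
  a=6: (6, 0, 109)  [1]
  a=7: (7, -4, 94), (7, 4, 94)  [2]
  a=8..9: none
  a=10: (10, -8, 67), (10, 8, 67)  [2]
  a=11..12: none
  a=13: (13, -6, 51), (13, 6, 51)  [2]
  a=14: (14, -4, 47), (14, 4, 47)  [2]
  a=15: (15, -12, 46), (15, 12, 46)  [2]
  a=16: none
  a=17: (17, -6, 39), (17, 6, 39)  [2]
  a=18: none
  a=19: (19, -14, 37), (19, 14, 37)  [2]
  a=20: none
  a=21: (21, -18, 35), (21, 18, 35)  [2]
  a=22: none
  a=23: (23, -12, 30), (23, 12, 30)  [2]
  a=24: none
  a=25: (25, -22, 31), (25, 22, 31)  [2]
  a=26: (26, -20, 29), (26, 20, 29)  [2]
  a=27..29: none
Total reduced forms: 1 + 1 + 1 + 2 + 1 + 2 + 2 + 2 + 2 + 2 + 2 + 2 + 2 + 2 + 2 + 2 = 28
h = 28

28


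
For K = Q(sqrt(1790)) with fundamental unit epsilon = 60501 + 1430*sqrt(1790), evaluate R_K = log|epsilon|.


epsilon = 60501 + 1430*sqrt(1790)
= 121002.0000
R = ln(121002.0000)
= 11.7036

11.7036


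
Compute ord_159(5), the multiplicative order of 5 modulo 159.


We want ord_159(5), the smallest k >= 1 with 5^k = 1 mod 159.
n = 159 = 3 * 53, phi(159) = 104; the order divides phi(n).
Divisors of 104: 1, 2, 4, 8, 13, 26, 52, 104
Repeated squaring mod 159: 5^1 = 5, 5^2 = 25, 5^4 = 148, 5^8 = 121, 5^16 = 13, 5^32 = 10, 5^64 = 100
Test divisors in increasing order:
  k=1: 5^1 = 5 mod 159
  k=2: 5^2 = 25 mod 159
  k=4: 5^4 = 148 mod 159
  k=8: 5^8 = 121 mod 159
  k=13: 5^13 = 121 * 148 * 5 = 23 mod 159
  k=26: 5^26 = 13 * 121 * 25 = 52 mod 159
  k=52: 5^52 = 10 * 13 * 148 = 1 mod 159  <- first divisor giving 1
Order = 52

52


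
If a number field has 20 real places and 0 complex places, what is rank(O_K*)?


By Dirichlet's unit theorem:
rank = r1 + r2 - 1
= 20 + 0 - 1
= 19

19


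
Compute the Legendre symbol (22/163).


p = 163 is prime, so compute (22/163) with the reciprocity algorithm (Jacobi-symbol steps: pull out 2s via (2/n), flip via reciprocity, reduce):
  pull out 2: (2/163) = -1  (since 163 mod 8 = 3)
  reciprocity: (11/163) -> -(163/11)
  reduce: (9/11)
  reciprocity: (9/11) -> +(11/9)
  reduce: (2/9)
  pull out 2: (2/9) = +1  (since 9 mod 8 = 1)
  (1/9) = 1
Product of signs = 1
(22/163) = 1

1


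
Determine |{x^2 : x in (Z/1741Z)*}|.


For prime p, the number of non-zero quadratic residues is (p-1)/2.
= (1741-1)/2
= 870

870


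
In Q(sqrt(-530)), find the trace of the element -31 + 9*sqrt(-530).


Tr(a + b*sqrt(d)) = (a + b*sqrt(d)) + (a - b*sqrt(d)) = 2a
= 2 * (-31)
= -62

-62


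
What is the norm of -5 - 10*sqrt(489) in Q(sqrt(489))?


N(a + b*sqrt(d)) = a^2 - d*b^2
= (-5)^2 - (489)*(-10)^2
= 25 - 48900
= -48875

-48875


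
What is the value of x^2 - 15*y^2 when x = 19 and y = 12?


x^2 - d*y^2
= 19^2 - 15*12^2
= 361 - 2160
= -1799

-1799


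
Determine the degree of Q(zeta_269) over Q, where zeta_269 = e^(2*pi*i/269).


The degree equals Euler's totient phi(269).
269 = 269
phi(269) = 268

268


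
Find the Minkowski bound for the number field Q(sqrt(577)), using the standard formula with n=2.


d = 577, d mod 4 = 1, so disc(K) = d = 577; |disc(K)| = 577
Real quadratic field, so n = 2, s = r2 = 0, r1 = 2
M = (n!/n^n) * (4/pi)^s * sqrt(|disc(K)|) = (2!/2^2) * (4/pi)^0 * sqrt(577)
= 0.5 * 1.000000 * 24.020824
= 12.0104

12.0104


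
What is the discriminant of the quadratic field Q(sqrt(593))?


For K = Q(sqrt(d)) with d squarefree: disc(K) = d if d = 1 mod 4, and disc(K) = 4d if d = 2 or 3 mod 4.
Here d = 593, and d mod 4 = 1.
d = 1 mod 4 (O_K = Z[(1+sqrt(d))/2]), so disc(K) = d = 593

593


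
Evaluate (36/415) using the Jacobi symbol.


Compute (36/415) via quadratic reciprocity:
  pull out 2: (2/415) = +1  (since 415 mod 8 = 7)
  pull out 2: (2/415) = +1  (since 415 mod 8 = 7)
  reciprocity: (9/415) -> +(415/9)
  reduce: (1/9)
  (1/9) = 1
Product of signs = 1

1


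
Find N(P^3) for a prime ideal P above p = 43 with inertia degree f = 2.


N(P^a) = p^(a*f)
= 43^(3*2)
= 43^6
= 6321363049

6321363049


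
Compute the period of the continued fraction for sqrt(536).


Run the CF algorithm for sqrt(536).
a_0 = floor(sqrt(536)) = 23; set m_0=0, q_0=1.
Recurrence: m' = q*a - m,  q' = (d - m'^2)/q,  a' = floor((a_0 + m')/q').
  step 1: m=23, q=7, a=6
  step 2: m=19, q=25, a=1
  step 3: m=6, q=20, a=1
  step 4: m=14, q=17, a=2
  step 5: m=20, q=8, a=5
  step 6: m=20, q=17, a=2
  step 7: m=14, q=20, a=1
  step 8: m=6, q=25, a=1
  step 9: m=19, q=7, a=6
  step 10: m=23, q=1, a=46
a_10 = 2*a_0 = 46, so the period closes here.
sqrt(536) = [23; 6, 1, 1, 2, 5, 2, 1, 1, 6, 46]
Period length = 10

10


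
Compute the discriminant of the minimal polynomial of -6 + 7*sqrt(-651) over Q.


The element -6 + 7*sqrt(-651) has minimal polynomial:
x^2 + 12*x + 31935
Discriminant = (12)^2 - 4*(31935)
= 144 - 127740
= -127596

-127596


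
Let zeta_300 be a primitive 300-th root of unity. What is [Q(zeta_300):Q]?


The degree equals Euler's totient phi(300).
300 = 2^2 * 3 * 5^2
phi(300) = 80

80


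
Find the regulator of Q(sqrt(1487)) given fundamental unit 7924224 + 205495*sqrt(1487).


epsilon = 7924224 + 205495*sqrt(1487)
= 1.5848e+07
R = ln(1.5848e+07)
= 16.5786

16.5786


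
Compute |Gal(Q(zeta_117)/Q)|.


|Gal(Q(zeta_117)/Q)| = phi(117)
= 72

72


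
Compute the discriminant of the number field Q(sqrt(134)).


For K = Q(sqrt(d)) with d squarefree: disc(K) = d if d = 1 mod 4, and disc(K) = 4d if d = 2 or 3 mod 4.
Here d = 134, and d mod 4 = 2.
d = 2 mod 4, not 1 (O_K = Z[sqrt(d)]), so disc(K) = 4d = 4 * (134) = 536

536


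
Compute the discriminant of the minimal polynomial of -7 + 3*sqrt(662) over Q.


The element -7 + 3*sqrt(662) has minimal polynomial:
x^2 + 14*x - 5909
Discriminant = (14)^2 - 4*(-5909)
= 196 + 23636
= 23832

23832


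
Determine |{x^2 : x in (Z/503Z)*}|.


For prime p, the number of non-zero quadratic residues is (p-1)/2.
= (503-1)/2
= 251

251


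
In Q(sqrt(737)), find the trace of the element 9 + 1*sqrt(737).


Tr(a + b*sqrt(d)) = (a + b*sqrt(d)) + (a - b*sqrt(d)) = 2a
= 2 * (9)
= 18

18


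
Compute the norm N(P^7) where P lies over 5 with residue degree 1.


N(P^a) = p^(a*f)
= 5^(7*1)
= 5^7
= 78125

78125


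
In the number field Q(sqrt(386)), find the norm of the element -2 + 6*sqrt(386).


N(a + b*sqrt(d)) = a^2 - d*b^2
= (-2)^2 - (386)*(6)^2
= 4 - 13896
= -13892

-13892


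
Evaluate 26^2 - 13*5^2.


x^2 - d*y^2
= 26^2 - 13*5^2
= 676 - 325
= 351

351


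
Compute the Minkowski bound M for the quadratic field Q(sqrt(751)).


d = 751, d mod 4 = 3, so disc(K) = 4d = 3004; |disc(K)| = 3004
Real quadratic field, so n = 2, s = r2 = 0, r1 = 2
M = (n!/n^n) * (4/pi)^s * sqrt(|disc(K)|) = (2!/2^2) * (4/pi)^0 * sqrt(3004)
= 0.5 * 1.000000 * 54.808758
= 27.4044

27.4044


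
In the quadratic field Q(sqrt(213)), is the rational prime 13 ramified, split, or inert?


K = Q(sqrt(213)). Since d mod 4 = 1, disc(K) = 213.
Check p | disc: 213 mod 13 = 5.
p does not divide disc. Compute Legendre symbol (d/p):
5^((13-1)/2) mod 13 = -1
(d/p) = -1, so p is inert: (p) stays prime with e=1, f=2, g=1.
Therefore p is inert.

inert


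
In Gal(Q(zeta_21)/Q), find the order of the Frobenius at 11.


The Frobenius at p in Gal(Q(zeta_n)/Q) = (Z/nZ)* is the class of p, so its order is ord_21(11), the smallest k >= 1 with 11^k = 1 mod 21.
n = 21 = 3 * 7, phi(21) = 12; the order divides phi(n).
Divisors of 12: 1, 2, 3, 4, 6, 12
Repeated squaring mod 21: 11^1 = 11, 11^2 = 16, 11^4 = 4, 11^8 = 16
Test divisors in increasing order:
  k=1: 11^1 = 11 mod 21
  k=2: 11^2 = 16 mod 21
  k=3: 11^3 = 16 * 11 = 8 mod 21
  k=4: 11^4 = 4 mod 21
  k=6: 11^6 = 4 * 16 = 1 mod 21  <- first divisor giving 1
Order = 6

6


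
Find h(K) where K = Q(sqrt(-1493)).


K = Q(sqrt(-1493)). d mod 4 = 3, so D = disc(K) = 4d = -5972
h(K) equals the number of primitive reduced positive-definite forms (a, b, c) = a*x^2 + b*x*y + c*y^2 with b^2 - 4ac = D,
where reduced means |b| <= a <= c, with b >= 0 whenever |b| = a or a = c, and primitive means gcd(a, b, c) = 1.
Reduced forces 3a^2 <= |D| = 5972, so 1 <= a <= 44; b must have the parity of D, and c = (b^2 - D)/(4a) must be an integer >= a.
Enumerate a = 1..44, b in [-a, a]:
  a=1: (1, 0, 1493)  [1]
  a=2: (2, 2, 747)  [1]
  a=3: (3, -2, 498), (3, 2, 498)  [2]
  a=4..5: none
  a=6: (6, -2, 249), (6, 2, 249)  [2]
  a=7..8: none
  a=9: (9, -2, 166), (9, 2, 166)  [2]
  a=10: none
  a=11: (11, -10, 138), (11, 10, 138)  [2]
  a=12..17: none
  a=18: (18, -2, 83), (18, 2, 83)  [2]
  a=19..21: none
  a=22: (22, -10, 69), (22, 10, 69)  [2]
  a=23: (23, -10, 66), (23, 10, 66)  [2]
  a=24..26: none
  a=27: (27, -20, 59), (27, 20, 59)  [2]
  a=28..32: none
  a=33: (33, -32, 53), (33, -10, 46), (33, 10, 46), (33, 32, 53)  [4]
  a=34..44: none
Total reduced forms: 1 + 1 + 2 + 2 + 2 + 2 + 2 + 2 + 2 + 2 + 4 = 22
h = 22

22


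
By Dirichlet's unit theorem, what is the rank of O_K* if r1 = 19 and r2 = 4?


By Dirichlet's unit theorem:
rank = r1 + r2 - 1
= 19 + 4 - 1
= 22

22


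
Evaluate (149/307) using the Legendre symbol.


p = 307 is prime, so compute (149/307) with the reciprocity algorithm (Jacobi-symbol steps: pull out 2s via (2/n), flip via reciprocity, reduce):
  reciprocity: (149/307) -> +(307/149)
  reduce: (9/149)
  reciprocity: (9/149) -> +(149/9)
  reduce: (5/9)
  reciprocity: (5/9) -> +(9/5)
  reduce: (4/5)
  pull out 2: (2/5) = -1  (since 5 mod 8 = 5)
  pull out 2: (2/5) = -1  (since 5 mod 8 = 5)
  (1/5) = 1
Product of signs = 1
(149/307) = 1

1


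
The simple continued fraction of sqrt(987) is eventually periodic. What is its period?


Run the CF algorithm for sqrt(987).
a_0 = floor(sqrt(987)) = 31; set m_0=0, q_0=1.
Recurrence: m' = q*a - m,  q' = (d - m'^2)/q,  a' = floor((a_0 + m')/q').
  step 1: m=31, q=26, a=2
  step 2: m=21, q=21, a=2
  step 3: m=21, q=26, a=2
  step 4: m=31, q=1, a=62
a_4 = 2*a_0 = 62, so the period closes here.
sqrt(987) = [31; 2, 2, 2, 62]
Period length = 4

4


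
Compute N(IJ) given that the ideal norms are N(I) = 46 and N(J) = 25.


N(IJ) = N(I) * N(J)
= 46 * 25
= 1150

1150


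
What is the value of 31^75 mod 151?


p = 151 is prime and the exponent is (p-1)/2 = 75, so by Euler's criterion 31^75 = (31/151) = +1 or -1 mod 151.
Compute by square-and-multiply:
  75 = 64 + 8 + 2 + 1 (binary 1001011)
  Repeated squaring mod 151: 31^1 = 31, 31^2 = 55, 31^4 = 5, 31^8 = 25, 31^16 = 21, 31^32 = 139, 31^64 = 144
  31^75 = 31^64 * 31^8 * 31^2 * 31^1 = 144 * 25 * 55 * 31 mod 151
    144 * 25 = 3600 = 127 mod 151
    127 * 55 = 6985 = 39 mod 151
    39 * 31 = 1209 = 1 mod 151
  31^75 = 1 mod 151
Result 1: 31 is a quadratic residue mod 151.
31^75 mod 151 = 1

1


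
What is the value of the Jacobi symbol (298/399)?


Compute (298/399) via quadratic reciprocity:
  pull out 2: (2/399) = +1  (since 399 mod 8 = 7)
  reciprocity: (149/399) -> +(399/149)
  reduce: (101/149)
  reciprocity: (101/149) -> +(149/101)
  reduce: (48/101)
  pull out 2: (2/101) = -1  (since 101 mod 8 = 5)
  pull out 2: (2/101) = -1  (since 101 mod 8 = 5)
  pull out 2: (2/101) = -1  (since 101 mod 8 = 5)
  pull out 2: (2/101) = -1  (since 101 mod 8 = 5)
  reciprocity: (3/101) -> +(101/3)
  reduce: (2/3)
  pull out 2: (2/3) = -1  (since 3 mod 8 = 3)
  (1/3) = 1
Product of signs = -1

-1


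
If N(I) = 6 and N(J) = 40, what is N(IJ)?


N(IJ) = N(I) * N(J)
= 6 * 40
= 240

240


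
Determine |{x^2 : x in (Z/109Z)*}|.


For prime p, the number of non-zero quadratic residues is (p-1)/2.
= (109-1)/2
= 54

54


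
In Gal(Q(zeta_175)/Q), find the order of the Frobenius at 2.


The Frobenius at p in Gal(Q(zeta_n)/Q) = (Z/nZ)* is the class of p, so its order is ord_175(2), the smallest k >= 1 with 2^k = 1 mod 175.
n = 175 = 5^2 * 7, phi(175) = 120; the order divides phi(n).
Divisors of 120: 1, 2, 3, 4, 5, 6, 8, 10, 12, 15, 20, 24, 30, 40, 60, 120
Repeated squaring mod 175: 2^1 = 2, 2^2 = 4, 2^4 = 16, 2^8 = 81, 2^16 = 86, 2^32 = 46, 2^64 = 16
Test divisors in increasing order:
  k=1: 2^1 = 2 mod 175
  k=2: 2^2 = 4 mod 175
  k=3: 2^3 = 4 * 2 = 8 mod 175
  k=4: 2^4 = 16 mod 175
  k=5: 2^5 = 16 * 2 = 32 mod 175
  k=6: 2^6 = 16 * 4 = 64 mod 175
  k=8: 2^8 = 81 mod 175
  k=10: 2^10 = 81 * 4 = 149 mod 175
  k=12: 2^12 = 81 * 16 = 71 mod 175
  k=15: 2^15 = 81 * 16 * 4 * 2 = 43 mod 175
  k=20: 2^20 = 86 * 16 = 151 mod 175
  k=24: 2^24 = 86 * 81 = 141 mod 175
  k=30: 2^30 = 86 * 81 * 16 * 4 = 99 mod 175
  k=40: 2^40 = 46 * 81 = 51 mod 175
  k=60: 2^60 = 46 * 86 * 81 * 16 = 1 mod 175  <- first divisor giving 1
Order = 60

60
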